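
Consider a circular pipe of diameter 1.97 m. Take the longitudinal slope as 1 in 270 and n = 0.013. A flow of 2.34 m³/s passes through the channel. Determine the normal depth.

Manning's equation rearranged: A R^(2/3) = nQ / (1·√S) = 0.013 × 2.34 / (√0.003704) = 0.4999.
Try y = 0.535 m: A R^(2/3) = 0.3066 — low.
Try y = 0.69 m: A R^(2/3) = 0.5005 — close enough.

y_n = 0.69 m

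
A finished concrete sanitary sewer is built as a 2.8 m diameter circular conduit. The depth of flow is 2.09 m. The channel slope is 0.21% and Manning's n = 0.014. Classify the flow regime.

subcritical

For a circular section of diameter D = 2.8 m at depth y = 2.09 m, the central angle is θ = 2 arccos(1 − 2y/D) = 4.172 rad. Then A = (D²/8)(θ − sin θ) = 4.929 m² and P = Dθ/2 = 5.841 m.
Hydraulic radius R = A/P = 4.929/5.841 = 0.8439 m.
V = (1/n) R^(2/3) √S = (1/0.014) × 0.8439^(2/3) × √0.0021 = 2.923 m/s. Hydraulic depth D_h = A/T = 4.929/2.436 = 2.023 m.
Froude number Fr = V/√(g·D_h) = 2.923/√(9.81×2.023) = 0.656, which is less than 1, so the flow is subcritical.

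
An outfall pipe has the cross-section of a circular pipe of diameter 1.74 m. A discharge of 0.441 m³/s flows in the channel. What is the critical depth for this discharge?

y_c = 0.319 m

At critical depth, Q² T / (g A³) = 1, i.e. A³/T = Q²/g = 0.441²/9.81 = 0.01982.
Try y = 0.403 m: A³/T = 0.04949 — too large.
Try y = 0.27 m: A³/T = 0.01029 — too small.
Try y = 0.319 m: A³/T = 0.01982 — close enough.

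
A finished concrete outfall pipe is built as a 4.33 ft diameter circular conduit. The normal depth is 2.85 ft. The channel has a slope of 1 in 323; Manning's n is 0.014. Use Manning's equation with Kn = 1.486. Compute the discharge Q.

Q = 70.6 ft³/s

For a circular section of diameter D = 4.33 ft at depth y = 2.85 ft, the central angle is θ = 2 arccos(1 − 2y/D) = 3.785 rad. Then A = (D²/8)(θ − sin θ) = 10.28 ft² and P = Dθ/2 = 8.196 ft.
Hydraulic radius R = A/P = 10.28/8.196 = 1.254 ft.
Manning's equation: Q = (1.486/n) A R^(2/3) S^(1/2) = (1.486/0.014) × 10.28 × 1.254^(2/3) × 0.003096^(1/2) = 70.6 ft³/s.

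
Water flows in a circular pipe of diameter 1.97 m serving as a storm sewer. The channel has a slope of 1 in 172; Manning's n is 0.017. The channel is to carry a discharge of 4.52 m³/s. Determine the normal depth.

Manning's equation rearranged: A R^(2/3) = nQ / (1·√S) = 0.017 × 4.52 / (√0.005814) = 1.008.
At y = 1.17 m: A R^(2/3) = 1.257 — too large.
At y = 0.842 m: A R^(2/3) = 0.7224 — too small.
At y = 1.02 m: A R^(2/3) = 1.008 — matches.

y_n = 1.02 m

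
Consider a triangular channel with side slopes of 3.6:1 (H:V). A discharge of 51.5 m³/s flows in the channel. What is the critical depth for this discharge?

y_c = 2.11 m

At critical depth, Q² T / (g A³) = 1, i.e. A³/T = Q²/g = 51.5²/9.81 = 270.4.
Try y = 2.61 m: A³/T = 784.8 — high.
Try y = 1.53 m: A³/T = 54.33 — low.
Try y = 2.11 m: A³/T = 271 — ≈ 270.4.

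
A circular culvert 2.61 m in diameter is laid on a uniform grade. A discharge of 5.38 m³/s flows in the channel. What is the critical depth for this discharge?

y_c = 1.03 m

At critical depth, Q² T / (g A³) = 1, i.e. A³/T = Q²/g = 5.38²/9.81 = 2.95.
Trying y = 0.876 m: A³/T = 1.588 — too small.
Trying y = 1.12 m: A³/T = 4.087 — too large.
Trying y = 1.03 m: A³/T = 2.963 — ≈ 2.95.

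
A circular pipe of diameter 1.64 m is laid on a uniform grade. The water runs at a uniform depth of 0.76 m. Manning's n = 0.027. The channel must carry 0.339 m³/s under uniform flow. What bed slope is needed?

For a circular section of diameter D = 1.64 m at depth y = 0.76 m, the central angle is θ = 2 arccos(1 − 2y/D) = 2.995 rad. Then A = (D²/8)(θ − sin θ) = 0.9579 m² and P = Dθ/2 = 2.456 m.
Hydraulic radius R = A/P = 0.9579/2.456 = 0.39 m.
From Manning's equation, S = [nQ / (1 A R^(2/3))]² = [0.027 × 0.339 / (1 × 0.9579 × 0.39^(2/3))]² = 0.00032.

S = 0.00032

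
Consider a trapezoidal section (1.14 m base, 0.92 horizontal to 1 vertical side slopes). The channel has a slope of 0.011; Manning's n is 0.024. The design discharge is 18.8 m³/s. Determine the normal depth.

Manning's equation rearranged: A R^(2/3) = nQ / (1·√S) = 0.024 × 18.8 / (√0.011) = 4.302.
Try y = 2.15 m: A R^(2/3) = 6.524 — too large.
Try y = 1.39 m: A R^(2/3) = 2.609 — too small.
Try y = 1.77 m: A R^(2/3) = 4.305 — matches.

y_n = 1.77 m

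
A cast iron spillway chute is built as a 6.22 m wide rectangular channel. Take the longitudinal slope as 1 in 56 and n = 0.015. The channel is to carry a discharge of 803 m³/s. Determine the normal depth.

Manning's equation rearranged: A R^(2/3) = nQ / (1·√S) = 0.015 × 803 / (√0.01786) = 90.14.
Try y = 9.54 m: A R^(2/3) = 104.7 — high.
Try y = 8.39 m: A R^(2/3) = 90.11 — ≈ 90.14.

y_n = 8.39 m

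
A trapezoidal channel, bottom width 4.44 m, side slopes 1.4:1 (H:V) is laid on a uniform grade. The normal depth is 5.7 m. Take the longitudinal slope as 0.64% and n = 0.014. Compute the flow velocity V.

V = 11.7 m/s

With bottom width b = 4.44 m and side slope z = 1.4: A = (b + zy)y = (4.44 + 1.4×5.7)×5.7 = 70.79 m²; P = b + 2y√(1+z²) = 4.44 + 2×5.7×1.72 = 24.05 m.
Hydraulic radius R = A/P = 70.79/24.05 = 2.943 m.
From Manning's equation, V = (1/n) R^(2/3) S^(1/2) = (1/0.014) × 2.943^(2/3) × 0.0064^(1/2) = 11.7 m/s.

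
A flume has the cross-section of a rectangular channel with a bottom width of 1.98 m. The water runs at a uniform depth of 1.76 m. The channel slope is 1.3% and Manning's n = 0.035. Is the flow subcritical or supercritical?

subcritical

Flow area A = b·y = 1.98 × 1.76 = 3.485 m². Wetted perimeter P = b + 2y = 1.98 + 2×1.76 = 5.5 m.
Hydraulic radius R = A/P = 3.485/5.5 = 0.6336 m.
V = (1/n) R^(2/3) √S = (1/0.035) × 0.6336^(2/3) × √0.013 = 2.403 m/s. Hydraulic depth D_h = A/T = 3.485/1.98 = 1.76 m.
Froude number Fr = V/√(g·D_h) = 2.403/√(9.81×1.76) = 0.578, which is less than 1, so the flow is subcritical.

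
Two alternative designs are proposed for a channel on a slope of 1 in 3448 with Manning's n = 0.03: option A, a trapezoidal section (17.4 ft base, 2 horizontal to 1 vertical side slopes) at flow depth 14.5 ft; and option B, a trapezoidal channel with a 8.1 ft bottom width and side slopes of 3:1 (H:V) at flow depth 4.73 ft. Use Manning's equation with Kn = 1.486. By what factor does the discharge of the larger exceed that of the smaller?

13.1

Channel A: With bottom width b = 17.4 ft and side slope z = 2: A = (b + zy)y = (17.4 + 2×14.5)×14.5 = 672.8 ft²; P = b + 2y√(1+z²) = 17.4 + 2×14.5×2.236 = 82.25 ft. Hydraulic radius R = A/P = 672.8/82.25 = 8.18 ft. Q_A = (1.486/0.03)·672.8·8.18^(2/3)·√0.00029 = 2304 ft³/s.
Channel B: With bottom width b = 8.1 ft and side slope z = 3: A = (b + zy)y = (8.1 + 3×4.73)×4.73 = 105.4 ft²; P = b + 2y√(1+z²) = 8.1 + 2×4.73×3.162 = 38.02 ft. Hydraulic radius R = A/P = 105.4/38.02 = 2.773 ft. Q_B = (1.486/0.03)·105.4·2.773^(2/3)·√0.00029 = 175.6 ft³/s.
The larger discharge is 2304 ft³/s and the smaller is 175.6 ft³/s; the ratio is 13.1.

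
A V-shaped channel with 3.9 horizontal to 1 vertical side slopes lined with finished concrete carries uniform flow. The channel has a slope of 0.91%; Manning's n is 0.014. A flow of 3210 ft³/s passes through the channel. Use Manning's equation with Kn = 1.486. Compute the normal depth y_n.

Manning's equation rearranged: A R^(2/3) = nQ / (1.486·√S) = 0.014 × 3210 / (1.486 × √0.0091) = 317.
At y = 7.33 ft: A R^(2/3) = 487.6 — too large.
At y = 4.3 ft: A R^(2/3) = 117.6 — too small.
At y = 6.24 ft: A R^(2/3) = 317.4 — close enough.

y_n = 6.24 ft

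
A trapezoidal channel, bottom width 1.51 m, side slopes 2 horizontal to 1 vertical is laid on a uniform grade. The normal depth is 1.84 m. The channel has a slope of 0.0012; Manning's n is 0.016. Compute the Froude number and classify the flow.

subcritical

With bottom width b = 1.51 m and side slope z = 2: A = (b + zy)y = (1.51 + 2×1.84)×1.84 = 9.55 m²; P = b + 2y√(1+z²) = 1.51 + 2×1.84×2.236 = 9.739 m.
Hydraulic radius R = A/P = 9.55/9.739 = 0.9806 m.
V = (1/n) R^(2/3) √S = (1/0.016) × 0.9806^(2/3) × √0.0012 = 2.137 m/s. Hydraulic depth D_h = A/T = 9.55/8.87 = 1.077 m.
Froude number Fr = V/√(g·D_h) = 2.137/√(9.81×1.077) = 0.658, which is less than 1, so the flow is subcritical.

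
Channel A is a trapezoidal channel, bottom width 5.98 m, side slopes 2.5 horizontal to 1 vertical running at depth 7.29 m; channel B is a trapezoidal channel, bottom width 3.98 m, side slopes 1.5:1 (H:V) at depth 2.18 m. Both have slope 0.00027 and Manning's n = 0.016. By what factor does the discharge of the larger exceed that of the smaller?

22.8

Channel A: With bottom width b = 5.98 m and side slope z = 2.5: A = (b + zy)y = (5.98 + 2.5×7.29)×7.29 = 176.5 m²; P = b + 2y√(1+z²) = 5.98 + 2×7.29×2.693 = 45.24 m. Hydraulic radius R = A/P = 176.5/45.24 = 3.901 m. Q_A = (1/0.016)·176.5·3.901^(2/3)·√0.00027 = 449 m³/s.
Channel B: With bottom width b = 3.98 m and side slope z = 1.5: A = (b + zy)y = (3.98 + 1.5×2.18)×2.18 = 15.81 m²; P = b + 2y√(1+z²) = 3.98 + 2×2.18×1.803 = 11.84 m. Hydraulic radius R = A/P = 15.81/11.84 = 1.335 m. Q_B = (1/0.016)·15.81·1.335^(2/3)·√0.00027 = 19.68 m³/s.
The larger discharge is 449 m³/s and the smaller is 19.68 m³/s; the ratio is 22.8.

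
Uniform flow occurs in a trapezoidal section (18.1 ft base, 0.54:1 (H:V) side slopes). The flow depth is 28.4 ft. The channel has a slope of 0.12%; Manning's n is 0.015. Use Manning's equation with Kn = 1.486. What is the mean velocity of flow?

V = 17.5 ft/s

With bottom width b = 18.1 ft and side slope z = 0.54: A = (b + zy)y = (18.1 + 0.54×28.4)×28.4 = 949.6 ft²; P = b + 2y√(1+z²) = 18.1 + 2×28.4×1.136 = 82.65 ft.
Hydraulic radius R = A/P = 949.6/82.65 = 11.49 ft.
From Manning's equation, V = (1.486/n) R^(2/3) S^(1/2) = (1.486/0.015) × 11.49^(2/3) × 0.0012^(1/2) = 17.5 ft/s.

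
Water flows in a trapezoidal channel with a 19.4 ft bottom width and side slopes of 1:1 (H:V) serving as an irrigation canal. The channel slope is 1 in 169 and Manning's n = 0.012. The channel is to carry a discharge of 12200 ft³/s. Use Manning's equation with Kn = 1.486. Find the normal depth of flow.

y_n = 11.5 ft

Manning's equation rearranged: A R^(2/3) = nQ / (1.486·√S) = 0.012 × 12200 / (1.486 × √0.005917) = 1281.
At y = 12.5 ft: A R^(2/3) = 1498 — over.
At y = 8.54 ft: A R^(2/3) = 741.5 — short.
At y = 11.5 ft: A R^(2/3) = 1281 — ≈ 1281.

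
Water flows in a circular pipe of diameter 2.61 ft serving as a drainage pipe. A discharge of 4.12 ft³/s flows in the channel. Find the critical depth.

At critical depth, Q² T / (g A³) = 1, i.e. A³/T = Q²/g = 4.12²/32.2 = 0.5272.
Try y = 0.768 ft: A³/T = 0.9541 — high.
Try y = 0.576 ft: A³/T = 0.3112 — low.
Try y = 0.659 ft: A³/T = 0.5262 — ≈ 0.5272.

y_c = 0.659 ft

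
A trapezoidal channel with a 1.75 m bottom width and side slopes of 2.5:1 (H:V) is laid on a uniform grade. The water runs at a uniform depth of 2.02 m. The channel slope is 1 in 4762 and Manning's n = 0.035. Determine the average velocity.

With bottom width b = 1.75 m and side slope z = 2.5: A = (b + zy)y = (1.75 + 2.5×2.02)×2.02 = 13.74 m²; P = b + 2y√(1+z²) = 1.75 + 2×2.02×2.693 = 12.63 m.
Hydraulic radius R = A/P = 13.74/12.63 = 1.088 m.
From Manning's equation, V = (1/n) R^(2/3) S^(1/2) = (1/0.035) × 1.088^(2/3) × 0.00021^(1/2) = 0.438 m/s.

V = 0.438 m/s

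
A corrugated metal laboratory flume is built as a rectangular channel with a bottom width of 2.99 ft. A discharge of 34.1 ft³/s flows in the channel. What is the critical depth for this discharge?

For a rectangular channel, critical depth y_c = (q²/g)^(1/3) where q = Q/b = 34.1/2.99 = 11.4 ft²/s.
So y_c = (11.4²/32.2)^(1/3) = 1.59 ft.

y_c = 1.59 ft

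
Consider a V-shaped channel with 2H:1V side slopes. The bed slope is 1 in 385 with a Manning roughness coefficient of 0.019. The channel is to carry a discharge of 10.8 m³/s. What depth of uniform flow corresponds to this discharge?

Manning's equation rearranged: A R^(2/3) = nQ / (1·√S) = 0.019 × 10.8 / (√0.002597) = 4.026.
Try y = 1.85 m: A R^(2/3) = 6.033 — over.
Try y = 1.36 m: A R^(2/3) = 2.655 — short.
Try y = 1.59 m: A R^(2/3) = 4.028 — ≈ 4.026.

y_n = 1.59 m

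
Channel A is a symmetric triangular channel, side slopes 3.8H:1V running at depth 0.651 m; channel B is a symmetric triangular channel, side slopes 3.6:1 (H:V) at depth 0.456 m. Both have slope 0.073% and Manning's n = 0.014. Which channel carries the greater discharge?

channel A

Channel A: For a triangular section with side slope z = 3.8: A = zy² = 3.8×0.651² = 1.61 m²; P = 2y√(1+z²) = 2×0.651×3.929 = 5.116 m. Hydraulic radius R = A/P = 1.61/5.116 = 0.3148 m. Q_A = (1/0.014)·1.61·0.3148^(2/3)·√0.00073 = 1.438 m³/s.
Channel B: For a triangular section with side slope z = 3.6: A = zy² = 3.6×0.456² = 0.7486 m²; P = 2y√(1+z²) = 2×0.456×3.736 = 3.408 m. Hydraulic radius R = A/P = 0.7486/3.408 = 0.2197 m. Q_B = (1/0.014)·0.7486·0.2197^(2/3)·√0.00073 = 0.526 m³/s.
Q_A = 1.438 m³/s vs Q_B = 0.526 m³/s, so channel A carries more.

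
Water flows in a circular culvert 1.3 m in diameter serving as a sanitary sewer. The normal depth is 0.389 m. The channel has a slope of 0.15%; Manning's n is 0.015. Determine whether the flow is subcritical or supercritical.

For a circular section of diameter D = 1.3 m at depth y = 0.389 m, the central angle is θ = 2 arccos(1 − 2y/D) = 2.315 rad. Then A = (D²/8)(θ − sin θ) = 0.3337 m² and P = Dθ/2 = 1.505 m.
Hydraulic radius R = A/P = 0.3337/1.505 = 0.2218 m.
V = (1/n) R^(2/3) √S = (1/0.015) × 0.2218^(2/3) × √0.0015 = 0.946 m/s. Hydraulic depth D_h = A/T = 0.3337/1.191 = 0.2803 m.
Froude number Fr = V/√(g·D_h) = 0.946/√(9.81×0.2803) = 0.57, which is less than 1, so the flow is subcritical.

subcritical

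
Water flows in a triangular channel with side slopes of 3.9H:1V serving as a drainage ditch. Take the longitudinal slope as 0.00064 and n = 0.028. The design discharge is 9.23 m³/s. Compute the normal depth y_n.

Manning's equation rearranged: A R^(2/3) = nQ / (1·√S) = 0.028 × 9.23 / (√0.00064) = 10.22.
At y = 1.88 m: A R^(2/3) = 12.95 — high.
At y = 1.2 m: A R^(2/3) = 3.911 — low.
At y = 1.72 m: A R^(2/3) = 10.21 — close enough.

y_n = 1.72 m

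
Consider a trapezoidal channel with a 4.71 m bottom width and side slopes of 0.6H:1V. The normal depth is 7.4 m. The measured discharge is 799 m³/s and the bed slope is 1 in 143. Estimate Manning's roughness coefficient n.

n = 0.015

With bottom width b = 4.71 m and side slope z = 0.6: A = (b + zy)y = (4.71 + 0.6×7.4)×7.4 = 67.71 m²; P = b + 2y√(1+z²) = 4.71 + 2×7.4×1.166 = 21.97 m.
Hydraulic radius R = A/P = 67.71/21.97 = 3.082 m.
Rearranging Manning's equation: n = (1/Q) A R^(2/3) S^(1/2) = (1/799) × 67.71 × 3.082^(2/3) × √0.006993 = 0.015.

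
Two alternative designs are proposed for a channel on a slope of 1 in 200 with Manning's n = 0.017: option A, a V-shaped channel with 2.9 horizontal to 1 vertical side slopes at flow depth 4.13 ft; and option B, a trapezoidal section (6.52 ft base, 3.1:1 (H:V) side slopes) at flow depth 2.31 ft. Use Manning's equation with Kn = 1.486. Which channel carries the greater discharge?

channel A

Channel A: For a triangular section with side slope z = 2.9: A = zy² = 2.9×4.13² = 49.47 ft²; P = 2y√(1+z²) = 2×4.13×3.068 = 25.34 ft. Hydraulic radius R = A/P = 49.47/25.34 = 1.952 ft. Q_A = (1.486/0.017)·49.47·1.952^(2/3)·√0.005 = 477.6 ft³/s.
Channel B: With bottom width b = 6.52 ft and side slope z = 3.1: A = (b + zy)y = (6.52 + 3.1×2.31)×2.31 = 31.6 ft²; P = b + 2y√(1+z²) = 6.52 + 2×2.31×3.257 = 21.57 ft. Hydraulic radius R = A/P = 31.6/21.57 = 1.465 ft. Q_B = (1.486/0.017)·31.6·1.465^(2/3)·√0.005 = 252 ft³/s.
Q_A = 477.6 ft³/s vs Q_B = 252 ft³/s, so channel A carries more.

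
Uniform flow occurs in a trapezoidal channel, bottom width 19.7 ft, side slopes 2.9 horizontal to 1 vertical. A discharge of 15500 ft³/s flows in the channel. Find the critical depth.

At critical depth, Q² T / (g A³) = 1, i.e. A³/T = Q²/g = 15500²/32.2 = 7461000.
At y = 18.6 ft: A³/T = 20140000 — high.
At y = 14.8 ft: A³/T = 7542000 — matches.

y_c = 14.8 ft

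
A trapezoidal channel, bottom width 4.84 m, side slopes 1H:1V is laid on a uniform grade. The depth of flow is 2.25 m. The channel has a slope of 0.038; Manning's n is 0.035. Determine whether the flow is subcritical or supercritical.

supercritical

With bottom width b = 4.84 m and side slope z = 1: A = (b + zy)y = (4.84 + 1×2.25)×2.25 = 15.95 m²; P = b + 2y√(1+z²) = 4.84 + 2×2.25×1.414 = 11.2 m.
Hydraulic radius R = A/P = 15.95/11.2 = 1.424 m.
V = (1/n) R^(2/3) √S = (1/0.035) × 1.424^(2/3) × √0.038 = 7.049 m/s. Hydraulic depth D_h = A/T = 15.95/9.34 = 1.708 m.
Froude number Fr = V/√(g·D_h) = 7.049/√(9.81×1.708) = 1.72, which is greater than 1, so the flow is supercritical.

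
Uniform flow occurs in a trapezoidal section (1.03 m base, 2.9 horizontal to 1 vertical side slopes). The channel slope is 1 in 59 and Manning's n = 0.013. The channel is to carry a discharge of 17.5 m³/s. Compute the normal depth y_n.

Manning's equation rearranged: A R^(2/3) = nQ / (1·√S) = 0.013 × 17.5 / (√0.01695) = 1.747.
At y = 0.976 m: A R^(2/3) = 2.489 — too large.
At y = 0.837 m: A R^(2/3) = 1.748 — matches.

y_n = 0.837 m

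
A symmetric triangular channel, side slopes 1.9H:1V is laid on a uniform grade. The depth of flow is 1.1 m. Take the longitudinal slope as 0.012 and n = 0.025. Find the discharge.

Q = 6.23 m³/s

For a triangular section with side slope z = 1.9: A = zy² = 1.9×1.1² = 2.299 m²; P = 2y√(1+z²) = 2×1.1×2.147 = 4.724 m.
Hydraulic radius R = A/P = 2.299/4.724 = 0.4867 m.
Manning's equation: Q = (1/n) A R^(2/3) S^(1/2) = (1/0.025) × 2.299 × 0.4867^(2/3) × 0.012^(1/2) = 6.23 m³/s.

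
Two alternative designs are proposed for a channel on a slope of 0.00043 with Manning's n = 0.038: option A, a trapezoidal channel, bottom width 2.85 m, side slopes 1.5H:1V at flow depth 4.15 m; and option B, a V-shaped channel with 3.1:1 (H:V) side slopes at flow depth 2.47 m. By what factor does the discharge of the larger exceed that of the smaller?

Channel A: With bottom width b = 2.85 m and side slope z = 1.5: A = (b + zy)y = (2.85 + 1.5×4.15)×4.15 = 37.66 m²; P = b + 2y√(1+z²) = 2.85 + 2×4.15×1.803 = 17.81 m. Hydraulic radius R = A/P = 37.66/17.81 = 2.114 m. Q_A = (1/0.038)·37.66·2.114^(2/3)·√0.00043 = 33.85 m³/s.
Channel B: For a triangular section with side slope z = 3.1: A = zy² = 3.1×2.47² = 18.91 m²; P = 2y√(1+z²) = 2×2.47×3.257 = 16.09 m. Hydraulic radius R = A/P = 18.91/16.09 = 1.175 m. Q_B = (1/0.038)·18.91·1.175^(2/3)·√0.00043 = 11.49 m³/s.
The larger discharge is 33.85 m³/s and the smaller is 11.49 m³/s; the ratio is 2.95.

2.95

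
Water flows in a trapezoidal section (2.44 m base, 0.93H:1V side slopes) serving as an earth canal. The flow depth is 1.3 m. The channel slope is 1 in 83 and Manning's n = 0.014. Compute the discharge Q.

Q = 31.8 m³/s

With bottom width b = 2.44 m and side slope z = 0.93: A = (b + zy)y = (2.44 + 0.93×1.3)×1.3 = 4.744 m²; P = b + 2y√(1+z²) = 2.44 + 2×1.3×1.366 = 5.991 m.
Hydraulic radius R = A/P = 4.744/5.991 = 0.7919 m.
Manning's equation: Q = (1/n) A R^(2/3) S^(1/2) = (1/0.014) × 4.744 × 0.7919^(2/3) × 0.01205^(1/2) = 31.8 m³/s.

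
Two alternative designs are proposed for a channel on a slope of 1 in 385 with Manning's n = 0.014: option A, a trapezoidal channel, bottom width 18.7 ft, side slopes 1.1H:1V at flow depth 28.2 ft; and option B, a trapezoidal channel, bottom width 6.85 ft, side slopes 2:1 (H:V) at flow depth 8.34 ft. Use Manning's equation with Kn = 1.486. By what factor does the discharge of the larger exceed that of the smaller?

15.1

Channel A: With bottom width b = 18.7 ft and side slope z = 1.1: A = (b + zy)y = (18.7 + 1.1×28.2)×28.2 = 1402 ft²; P = b + 2y√(1+z²) = 18.7 + 2×28.2×1.487 = 102.5 ft. Hydraulic radius R = A/P = 1402/102.5 = 13.67 ft. Q_A = (1.486/0.014)·1402·13.67^(2/3)·√0.002597 = 43370 ft³/s.
Channel B: With bottom width b = 6.85 ft and side slope z = 2: A = (b + zy)y = (6.85 + 2×8.34)×8.34 = 196.2 ft²; P = b + 2y√(1+z²) = 6.85 + 2×8.34×2.236 = 44.15 ft. Hydraulic radius R = A/P = 196.2/44.15 = 4.445 ft. Q_B = (1.486/0.014)·196.2·4.445^(2/3)·√0.002597 = 2870 ft³/s.
The larger discharge is 43370 ft³/s and the smaller is 2870 ft³/s; the ratio is 15.1.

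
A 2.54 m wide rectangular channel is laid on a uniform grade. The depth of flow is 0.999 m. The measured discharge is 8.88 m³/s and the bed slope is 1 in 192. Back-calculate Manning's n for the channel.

n = 0.014

Flow area A = b·y = 2.54 × 0.999 = 2.537 m². Wetted perimeter P = b + 2y = 2.54 + 2×0.999 = 4.538 m.
Hydraulic radius R = A/P = 2.537/4.538 = 0.5592 m.
Rearranging Manning's equation: n = (1/Q) A R^(2/3) S^(1/2) = (1/8.88) × 2.537 × 0.5592^(2/3) × √0.005208 = 0.014.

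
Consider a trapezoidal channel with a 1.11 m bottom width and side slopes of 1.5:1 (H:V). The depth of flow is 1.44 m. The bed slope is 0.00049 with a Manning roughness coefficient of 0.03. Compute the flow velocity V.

V = 0.608 m/s

With bottom width b = 1.11 m and side slope z = 1.5: A = (b + zy)y = (1.11 + 1.5×1.44)×1.44 = 4.709 m²; P = b + 2y√(1+z²) = 1.11 + 2×1.44×1.803 = 6.302 m.
Hydraulic radius R = A/P = 4.709/6.302 = 0.7472 m.
From Manning's equation, V = (1/n) R^(2/3) S^(1/2) = (1/0.03) × 0.7472^(2/3) × 0.00049^(1/2) = 0.608 m/s.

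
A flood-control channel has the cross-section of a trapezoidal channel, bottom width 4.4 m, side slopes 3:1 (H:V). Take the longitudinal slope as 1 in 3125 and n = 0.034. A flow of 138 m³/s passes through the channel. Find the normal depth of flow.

y_n = 5.75 m

Manning's equation rearranged: A R^(2/3) = nQ / (1·√S) = 0.034 × 138 / (√0.00032) = 262.3.
Trying y = 7.28 m: A R^(2/3) = 464.1 — over.
Trying y = 5.75 m: A R^(2/3) = 262 — close enough.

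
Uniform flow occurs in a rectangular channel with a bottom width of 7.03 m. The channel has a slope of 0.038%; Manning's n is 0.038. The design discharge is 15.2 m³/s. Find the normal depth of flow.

Manning's equation rearranged: A R^(2/3) = nQ / (1·√S) = 0.038 × 15.2 / (√0.00038) = 29.63.
Trying y = 3.73 m: A R^(2/3) = 38.94 — high.
Trying y = 3.04 m: A R^(2/3) = 29.6 — ≈ 29.63.

y_n = 3.04 m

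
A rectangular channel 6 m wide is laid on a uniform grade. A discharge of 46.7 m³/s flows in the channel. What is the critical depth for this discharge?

y_c = 1.83 m

For a rectangular channel, critical depth y_c = (q²/g)^(1/3) where q = Q/b = 46.7/6 = 7.783 m²/s.
So y_c = (7.783²/9.81)^(1/3) = 1.83 m.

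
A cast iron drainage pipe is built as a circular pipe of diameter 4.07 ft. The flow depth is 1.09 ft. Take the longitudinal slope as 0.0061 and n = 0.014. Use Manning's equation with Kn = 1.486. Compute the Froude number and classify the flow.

supercritical

For a circular section of diameter D = 4.07 ft at depth y = 1.09 ft, the central angle is θ = 2 arccos(1 − 2y/D) = 2.176 rad. Then A = (D²/8)(θ − sin θ) = 2.802 ft² and P = Dθ/2 = 4.428 ft.
Hydraulic radius R = A/P = 2.802/4.428 = 0.6328 ft.
V = (1.486/n) R^(2/3) √S = (1.486/0.014) × 0.6328^(2/3) × √0.0061 = 6.111 ft/s. Hydraulic depth D_h = A/T = 2.802/3.605 = 0.7773 ft.
Froude number Fr = V/√(g·D_h) = 6.111/√(32.2×0.7773) = 1.22, which is greater than 1, so the flow is supercritical.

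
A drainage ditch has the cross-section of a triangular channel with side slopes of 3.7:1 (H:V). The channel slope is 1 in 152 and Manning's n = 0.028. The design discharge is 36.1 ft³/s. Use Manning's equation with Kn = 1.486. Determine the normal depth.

Manning's equation rearranged: A R^(2/3) = nQ / (1.486·√S) = 0.028 × 36.1 / (1.486 × √0.006579) = 8.386.
At y = 1.43 ft: A R^(2/3) = 5.909 — low.
At y = 2.01 ft: A R^(2/3) = 14.65 — high.
At y = 1.63 ft: A R^(2/3) = 8.378 — close enough.

y_n = 1.63 ft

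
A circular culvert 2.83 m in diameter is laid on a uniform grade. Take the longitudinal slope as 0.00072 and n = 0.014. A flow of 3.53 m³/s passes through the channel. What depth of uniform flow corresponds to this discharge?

y_n = 1.19 m

Manning's equation rearranged: A R^(2/3) = nQ / (1·√S) = 0.014 × 3.53 / (√0.00072) = 1.842.
Try y = 1.29 m: A R^(2/3) = 2.128 — high.
Try y = 1.19 m: A R^(2/3) = 1.843 — ≈ 1.842.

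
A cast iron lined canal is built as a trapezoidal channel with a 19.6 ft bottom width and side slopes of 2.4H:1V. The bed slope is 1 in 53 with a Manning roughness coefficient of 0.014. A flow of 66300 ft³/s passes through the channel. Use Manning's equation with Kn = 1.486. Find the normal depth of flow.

y_n = 16.9 ft

Manning's equation rearranged: A R^(2/3) = nQ / (1.486·√S) = 0.014 × 66300 / (1.486 × √0.01887) = 4547.
Trying y = 19.2 ft: A R^(2/3) = 6069 — high.
Trying y = 16.9 ft: A R^(2/3) = 4547 — matches.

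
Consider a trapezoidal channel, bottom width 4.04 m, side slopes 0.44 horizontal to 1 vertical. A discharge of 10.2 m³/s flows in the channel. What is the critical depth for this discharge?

y_c = 0.839 m

At critical depth, Q² T / (g A³) = 1, i.e. A³/T = Q²/g = 10.2²/9.81 = 10.61.
Trying y = 0.692 m: A³/T = 5.845 — short.
Trying y = 0.839 m: A³/T = 10.59 — ≈ 10.61.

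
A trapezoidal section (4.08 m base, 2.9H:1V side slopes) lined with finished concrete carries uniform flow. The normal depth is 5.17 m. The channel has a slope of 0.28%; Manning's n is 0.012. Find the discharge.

Q = 854 m³/s

With bottom width b = 4.08 m and side slope z = 2.9: A = (b + zy)y = (4.08 + 2.9×5.17)×5.17 = 98.61 m²; P = b + 2y√(1+z²) = 4.08 + 2×5.17×3.068 = 35.8 m.
Hydraulic radius R = A/P = 98.61/35.8 = 2.754 m.
Manning's equation: Q = (1/n) A R^(2/3) S^(1/2) = (1/0.012) × 98.61 × 2.754^(2/3) × 0.0028^(1/2) = 854 m³/s.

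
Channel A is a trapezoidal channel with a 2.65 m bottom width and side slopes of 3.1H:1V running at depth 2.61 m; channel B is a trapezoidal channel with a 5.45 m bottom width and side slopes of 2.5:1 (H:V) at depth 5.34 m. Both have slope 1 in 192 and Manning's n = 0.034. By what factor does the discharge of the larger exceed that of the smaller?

Channel A: With bottom width b = 2.65 m and side slope z = 3.1: A = (b + zy)y = (2.65 + 3.1×2.61)×2.61 = 28.03 m²; P = b + 2y√(1+z²) = 2.65 + 2×2.61×3.257 = 19.65 m. Hydraulic radius R = A/P = 28.03/19.65 = 1.426 m. Q_A = (1/0.034)·28.03·1.426^(2/3)·√0.005208 = 75.4 m³/s.
Channel B: With bottom width b = 5.45 m and side slope z = 2.5: A = (b + zy)y = (5.45 + 2.5×5.34)×5.34 = 100.4 m²; P = b + 2y√(1+z²) = 5.45 + 2×5.34×2.693 = 34.21 m. Hydraulic radius R = A/P = 100.4/34.21 = 2.935 m. Q_B = (1/0.034)·100.4·2.935^(2/3)·√0.005208 = 436.8 m³/s.
The larger discharge is 436.8 m³/s and the smaller is 75.4 m³/s; the ratio is 5.79.

5.79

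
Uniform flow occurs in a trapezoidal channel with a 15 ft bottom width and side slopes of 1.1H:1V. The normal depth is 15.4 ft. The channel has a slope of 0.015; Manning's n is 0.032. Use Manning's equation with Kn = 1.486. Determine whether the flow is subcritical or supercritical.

supercritical

With bottom width b = 15 ft and side slope z = 1.1: A = (b + zy)y = (15 + 1.1×15.4)×15.4 = 491.9 ft²; P = b + 2y√(1+z²) = 15 + 2×15.4×1.487 = 60.79 ft.
Hydraulic radius R = A/P = 491.9/60.79 = 8.092 ft.
V = (1.486/n) R^(2/3) √S = (1.486/0.032) × 8.092^(2/3) × √0.015 = 22.92 ft/s. Hydraulic depth D_h = A/T = 491.9/48.88 = 10.06 ft.
Froude number Fr = V/√(g·D_h) = 22.92/√(32.2×10.06) = 1.27, which is greater than 1, so the flow is supercritical.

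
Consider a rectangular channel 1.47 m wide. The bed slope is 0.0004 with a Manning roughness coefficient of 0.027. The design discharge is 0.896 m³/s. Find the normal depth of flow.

y_n = 1.35 m

Manning's equation rearranged: A R^(2/3) = nQ / (1·√S) = 0.027 × 0.896 / (√0.0004) = 1.21.
At y = 1.67 m: A R^(2/3) = 1.568 — too large.
At y = 1.13 m: A R^(2/3) = 0.9687 — too small.
At y = 1.35 m: A R^(2/3) = 1.21 — close enough.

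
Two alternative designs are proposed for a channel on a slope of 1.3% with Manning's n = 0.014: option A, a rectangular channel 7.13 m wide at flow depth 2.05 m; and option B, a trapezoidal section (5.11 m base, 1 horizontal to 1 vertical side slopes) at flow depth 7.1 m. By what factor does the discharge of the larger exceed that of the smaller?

Channel A: Flow area A = b·y = 7.13 × 2.05 = 14.62 m². Wetted perimeter P = b + 2y = 7.13 + 2×2.05 = 11.23 m. Hydraulic radius R = A/P = 14.62/11.23 = 1.302 m. Q_A = (1/0.014)·14.62·1.302^(2/3)·√0.013 = 141.9 m³/s.
Channel B: With bottom width b = 5.11 m and side slope z = 1: A = (b + zy)y = (5.11 + 1×7.1)×7.1 = 86.69 m²; P = b + 2y√(1+z²) = 5.11 + 2×7.1×1.414 = 25.19 m. Hydraulic radius R = A/P = 86.69/25.19 = 3.441 m. Q_B = (1/0.014)·86.69·3.441^(2/3)·√0.013 = 1609 m³/s.
The larger discharge is 1609 m³/s and the smaller is 141.9 m³/s; the ratio is 11.3.

11.3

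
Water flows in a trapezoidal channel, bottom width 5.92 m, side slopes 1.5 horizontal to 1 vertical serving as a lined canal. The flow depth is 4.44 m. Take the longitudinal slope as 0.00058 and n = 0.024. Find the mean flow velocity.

V = 1.87 m/s

With bottom width b = 5.92 m and side slope z = 1.5: A = (b + zy)y = (5.92 + 1.5×4.44)×4.44 = 55.86 m²; P = b + 2y√(1+z²) = 5.92 + 2×4.44×1.803 = 21.93 m.
Hydraulic radius R = A/P = 55.86/21.93 = 2.547 m.
From Manning's equation, V = (1/n) R^(2/3) S^(1/2) = (1/0.024) × 2.547^(2/3) × 0.00058^(1/2) = 1.87 m/s.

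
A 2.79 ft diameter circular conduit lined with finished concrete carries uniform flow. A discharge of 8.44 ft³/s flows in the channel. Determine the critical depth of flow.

At critical depth, Q² T / (g A³) = 1, i.e. A³/T = Q²/g = 8.44²/32.2 = 2.212.
Trying y = 1.18 ft: A³/T = 5.396 — over.
Trying y = 0.827 ft: A³/T = 1.37 — short.
Trying y = 0.936 ft: A³/T = 2.212 — ≈ 2.212.

y_c = 0.936 ft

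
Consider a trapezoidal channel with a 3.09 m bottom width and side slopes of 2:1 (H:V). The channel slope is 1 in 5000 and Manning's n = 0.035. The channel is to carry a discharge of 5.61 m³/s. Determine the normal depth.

y_n = 1.88 m

Manning's equation rearranged: A R^(2/3) = nQ / (1·√S) = 0.035 × 5.61 / (√0.0002) = 13.88.
Trying y = 1.38 m: A R^(2/3) = 7.367 — low.
Trying y = 2.25 m: A R^(2/3) = 20.33 — high.
Trying y = 1.88 m: A R^(2/3) = 13.89 — matches.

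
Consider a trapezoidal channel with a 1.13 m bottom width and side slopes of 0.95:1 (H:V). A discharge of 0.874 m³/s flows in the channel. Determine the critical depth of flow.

At critical depth, Q² T / (g A³) = 1, i.e. A³/T = Q²/g = 0.874²/9.81 = 0.07787.
Try y = 0.246 m: A³/T = 0.02363 — short.
Try y = 0.45 m: A³/T = 0.1734 — over.
Try y = 0.354 m: A³/T = 0.07759 — matches.

y_c = 0.354 m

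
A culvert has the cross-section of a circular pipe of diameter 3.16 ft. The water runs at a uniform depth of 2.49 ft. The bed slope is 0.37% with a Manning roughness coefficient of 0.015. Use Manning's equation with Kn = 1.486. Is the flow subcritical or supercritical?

For a circular section of diameter D = 3.16 ft at depth y = 2.49 ft, the central angle is θ = 2 arccos(1 − 2y/D) = 4.369 rad. Then A = (D²/8)(θ − sin θ) = 6.629 ft² and P = Dθ/2 = 6.903 ft.
Hydraulic radius R = A/P = 6.629/6.903 = 0.9603 ft.
V = (1.486/n) R^(2/3) √S = (1.486/0.015) × 0.9603^(2/3) × √0.0037 = 5.865 ft/s. Hydraulic depth D_h = A/T = 6.629/2.583 = 2.566 ft.
Froude number Fr = V/√(g·D_h) = 5.865/√(32.2×2.566) = 0.645, which is less than 1, so the flow is subcritical.

subcritical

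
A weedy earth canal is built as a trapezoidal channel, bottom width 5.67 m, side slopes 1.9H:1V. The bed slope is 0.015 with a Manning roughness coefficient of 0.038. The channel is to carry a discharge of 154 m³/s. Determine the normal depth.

y_n = 2.9 m

Manning's equation rearranged: A R^(2/3) = nQ / (1·√S) = 0.038 × 154 / (√0.015) = 47.78.
Trying y = 3.28 m: A R^(2/3) = 61.48 — over.
Trying y = 2.25 m: A R^(2/3) = 28.79 — short.
Trying y = 2.9 m: A R^(2/3) = 47.78 — ≈ 47.78.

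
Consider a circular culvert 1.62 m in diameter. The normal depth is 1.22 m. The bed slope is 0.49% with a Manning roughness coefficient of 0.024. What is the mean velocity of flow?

V = 1.81 m/s

For a circular section of diameter D = 1.62 m at depth y = 1.22 m, the central angle is θ = 2 arccos(1 − 2y/D) = 4.203 rad. Then A = (D²/8)(θ − sin θ) = 1.665 m² and P = Dθ/2 = 3.404 m.
Hydraulic radius R = A/P = 1.665/3.404 = 0.4891 m.
From Manning's equation, V = (1/n) R^(2/3) S^(1/2) = (1/0.024) × 0.4891^(2/3) × 0.0049^(1/2) = 1.81 m/s.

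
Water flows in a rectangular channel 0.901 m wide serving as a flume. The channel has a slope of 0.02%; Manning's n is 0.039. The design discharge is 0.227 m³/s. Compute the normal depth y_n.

Manning's equation rearranged: A R^(2/3) = nQ / (1·√S) = 0.039 × 0.227 / (√0.0002) = 0.626.
At y = 1.54 m: A R^(2/3) = 0.6872 — high.
At y = 1.42 m: A R^(2/3) = 0.6257 — ≈ 0.626.

y_n = 1.42 m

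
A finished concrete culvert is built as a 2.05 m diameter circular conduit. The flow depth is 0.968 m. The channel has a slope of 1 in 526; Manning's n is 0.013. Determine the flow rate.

Q = 3.21 m³/s

For a circular section of diameter D = 2.05 m at depth y = 0.968 m, the central angle is θ = 2 arccos(1 − 2y/D) = 3.03 rad. Then A = (D²/8)(θ − sin θ) = 1.534 m² and P = Dθ/2 = 3.106 m.
Hydraulic radius R = A/P = 1.534/3.106 = 0.4937 m.
Manning's equation: Q = (1/n) A R^(2/3) S^(1/2) = (1/0.013) × 1.534 × 0.4937^(2/3) × 0.001901^(1/2) = 3.21 m³/s.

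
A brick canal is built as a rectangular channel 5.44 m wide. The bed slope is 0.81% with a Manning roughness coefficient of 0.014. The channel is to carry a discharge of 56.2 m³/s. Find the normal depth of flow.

y_n = 1.6 m

Manning's equation rearranged: A R^(2/3) = nQ / (1·√S) = 0.014 × 56.2 / (√0.0081) = 8.742.
At y = 1.85 m: A R^(2/3) = 10.73 — high.
At y = 1.6 m: A R^(2/3) = 8.747 — matches.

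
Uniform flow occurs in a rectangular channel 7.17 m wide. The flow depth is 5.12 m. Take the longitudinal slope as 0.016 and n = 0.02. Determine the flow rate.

Flow area A = b·y = 7.17 × 5.12 = 36.71 m². Wetted perimeter P = b + 2y = 7.17 + 2×5.12 = 17.41 m.
Hydraulic radius R = A/P = 36.71/17.41 = 2.109 m.
Manning's equation: Q = (1/n) A R^(2/3) S^(1/2) = (1/0.02) × 36.71 × 2.109^(2/3) × 0.016^(1/2) = 382 m³/s.

Q = 382 m³/s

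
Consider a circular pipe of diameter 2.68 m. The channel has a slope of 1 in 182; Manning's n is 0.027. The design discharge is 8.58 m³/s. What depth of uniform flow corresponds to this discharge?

y_n = 1.69 m

Manning's equation rearranged: A R^(2/3) = nQ / (1·√S) = 0.027 × 8.58 / (√0.005495) = 3.125.
Try y = 1.35 m: A R^(2/3) = 2.187 — low.
Try y = 2.07 m: A R^(2/3) = 4.071 — high.
Try y = 1.69 m: A R^(2/3) = 3.127 — matches.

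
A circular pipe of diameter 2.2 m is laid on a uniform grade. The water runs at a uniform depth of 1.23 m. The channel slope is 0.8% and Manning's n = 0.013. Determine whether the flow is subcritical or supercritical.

For a circular section of diameter D = 2.2 m at depth y = 1.23 m, the central angle is θ = 2 arccos(1 − 2y/D) = 3.379 rad. Then A = (D²/8)(θ − sin θ) = 2.186 m² and P = Dθ/2 = 3.716 m.
Hydraulic radius R = A/P = 2.186/3.716 = 0.5882 m.
V = (1/n) R^(2/3) √S = (1/0.013) × 0.5882^(2/3) × √0.008 = 4.83 m/s. Hydraulic depth D_h = A/T = 2.186/2.185 = 1.001 m.
Froude number Fr = V/√(g·D_h) = 4.83/√(9.81×1.001) = 1.54, which is greater than 1, so the flow is supercritical.

supercritical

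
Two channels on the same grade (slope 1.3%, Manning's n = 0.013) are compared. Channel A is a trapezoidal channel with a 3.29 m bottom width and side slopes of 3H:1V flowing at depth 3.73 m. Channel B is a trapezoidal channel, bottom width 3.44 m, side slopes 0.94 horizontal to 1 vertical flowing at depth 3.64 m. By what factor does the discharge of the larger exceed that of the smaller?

Channel A: With bottom width b = 3.29 m and side slope z = 3: A = (b + zy)y = (3.29 + 3×3.73)×3.73 = 54.01 m²; P = b + 2y√(1+z²) = 3.29 + 2×3.73×3.162 = 26.88 m. Hydraulic radius R = A/P = 54.01/26.88 = 2.009 m. Q_A = (1/0.013)·54.01·2.009^(2/3)·√0.013 = 754.3 m³/s.
Channel B: With bottom width b = 3.44 m and side slope z = 0.94: A = (b + zy)y = (3.44 + 0.94×3.64)×3.64 = 24.98 m²; P = b + 2y√(1+z²) = 3.44 + 2×3.64×1.372 = 13.43 m. Hydraulic radius R = A/P = 24.98/13.43 = 1.86 m. Q_B = (1/0.013)·24.98·1.86^(2/3)·√0.013 = 331.3 m³/s.
The larger discharge is 754.3 m³/s and the smaller is 331.3 m³/s; the ratio is 2.28.

2.28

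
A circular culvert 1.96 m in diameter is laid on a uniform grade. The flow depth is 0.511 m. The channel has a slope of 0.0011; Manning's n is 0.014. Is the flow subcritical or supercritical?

subcritical

For a circular section of diameter D = 1.96 m at depth y = 0.511 m, the central angle is θ = 2 arccos(1 − 2y/D) = 2.144 rad. Then A = (D²/8)(θ − sin θ) = 0.6258 m² and P = Dθ/2 = 2.101 m.
Hydraulic radius R = A/P = 0.6258/2.101 = 0.2979 m.
V = (1/n) R^(2/3) √S = (1/0.014) × 0.2979^(2/3) × √0.0011 = 1.057 m/s. Hydraulic depth D_h = A/T = 0.6258/1.721 = 0.3636 m.
Froude number Fr = V/√(g·D_h) = 1.057/√(9.81×0.3636) = 0.559, which is less than 1, so the flow is subcritical.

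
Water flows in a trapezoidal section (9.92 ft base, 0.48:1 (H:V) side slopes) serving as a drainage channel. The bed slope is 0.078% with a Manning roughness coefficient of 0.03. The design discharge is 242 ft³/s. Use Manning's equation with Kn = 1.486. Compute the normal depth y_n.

y_n = 6.09 ft

Manning's equation rearranged: A R^(2/3) = nQ / (1.486·√S) = 0.03 × 242 / (1.486 × √0.00078) = 174.9.
Trying y = 6.72 ft: A R^(2/3) = 205.9 — over.
Trying y = 4.81 ft: A R^(2/3) = 118.4 — short.
Trying y = 6.09 ft: A R^(2/3) = 174.7 — ≈ 174.9.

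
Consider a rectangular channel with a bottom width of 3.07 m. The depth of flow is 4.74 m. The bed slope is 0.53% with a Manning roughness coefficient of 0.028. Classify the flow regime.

Flow area A = b·y = 3.07 × 4.74 = 14.55 m². Wetted perimeter P = b + 2y = 3.07 + 2×4.74 = 12.55 m.
Hydraulic radius R = A/P = 14.55/12.55 = 1.16 m.
V = (1/n) R^(2/3) √S = (1/0.028) × 1.16^(2/3) × √0.0053 = 2.87 m/s. Hydraulic depth D_h = A/T = 14.55/3.07 = 4.74 m.
Froude number Fr = V/√(g·D_h) = 2.87/√(9.81×4.74) = 0.421, which is less than 1, so the flow is subcritical.

subcritical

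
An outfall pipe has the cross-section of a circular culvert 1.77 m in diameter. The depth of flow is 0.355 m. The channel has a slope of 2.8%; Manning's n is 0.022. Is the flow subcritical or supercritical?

supercritical

For a circular section of diameter D = 1.77 m at depth y = 0.355 m, the central angle is θ = 2 arccos(1 − 2y/D) = 1.857 rad. Then A = (D²/8)(θ − sin θ) = 0.3517 m² and P = Dθ/2 = 1.644 m.
Hydraulic radius R = A/P = 0.3517/1.644 = 0.214 m.
V = (1/n) R^(2/3) √S = (1/0.022) × 0.214^(2/3) × √0.028 = 2.721 m/s. Hydraulic depth D_h = A/T = 0.3517/1.417 = 0.2481 m.
Froude number Fr = V/√(g·D_h) = 2.721/√(9.81×0.2481) = 1.74, which is greater than 1, so the flow is supercritical.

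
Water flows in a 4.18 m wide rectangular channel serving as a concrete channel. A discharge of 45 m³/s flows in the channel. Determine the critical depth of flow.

For a rectangular channel, critical depth y_c = (q²/g)^(1/3) where q = Q/b = 45/4.18 = 10.77 m²/s.
So y_c = (10.77²/9.81)^(1/3) = 2.28 m.

y_c = 2.28 m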